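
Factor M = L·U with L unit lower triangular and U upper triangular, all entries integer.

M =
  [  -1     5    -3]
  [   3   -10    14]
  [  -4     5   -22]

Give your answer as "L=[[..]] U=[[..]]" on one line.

L=[[1,0,0],[-3,1,0],[4,-3,1]] U=[[-1,5,-3],[0,5,5],[0,0,5]]

  R1 -= -3·R0 → [0,5,5]
  R2 -= 4·R0 → [0,-15,-10]
  R2 -= -3·R1 → [0,0,5]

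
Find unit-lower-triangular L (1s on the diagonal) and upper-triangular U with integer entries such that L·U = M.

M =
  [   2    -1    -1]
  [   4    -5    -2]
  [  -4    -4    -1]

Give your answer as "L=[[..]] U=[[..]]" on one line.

  row1 -= 2·row0 → [0,-3,0]
  row2 -= -2·row0 → [0,-6,-3]
  row2 -= 2·row1 → [0,0,-3]

L=[[1,0,0],[2,1,0],[-2,2,1]] U=[[2,-1,-1],[0,-3,0],[0,0,-3]]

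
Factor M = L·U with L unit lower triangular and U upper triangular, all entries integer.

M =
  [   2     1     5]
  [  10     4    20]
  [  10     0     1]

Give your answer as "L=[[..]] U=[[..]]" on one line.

  row1 -= 5·row0 → [0,-1,-5]
  row2 -= 5·row0 → [0,-5,-24]
  row2 -= 5·row1 → [0,0,1]

L=[[1,0,0],[5,1,0],[5,5,1]] U=[[2,1,5],[0,-1,-5],[0,0,1]]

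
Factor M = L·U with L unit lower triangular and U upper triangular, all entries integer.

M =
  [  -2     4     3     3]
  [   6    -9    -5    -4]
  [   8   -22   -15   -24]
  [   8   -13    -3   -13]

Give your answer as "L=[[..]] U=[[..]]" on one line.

  row1 -= -3·row0 → [0,3,4,5]
  row2 -= -4·row0 → [0,-6,-3,-12]
  row3 -= -4·row0 → [0,3,9,-1]
  row2 -= -2·row1 → [0,0,5,-2]
  row3 -= 1·row1 → [0,0,5,-6]
  row3 -= 1·row2 → [0,0,0,-4]

L=[[1,0,0,0],[-3,1,0,0],[-4,-2,1,0],[-4,1,1,1]] U=[[-2,4,3,3],[0,3,4,5],[0,0,5,-2],[0,0,0,-4]]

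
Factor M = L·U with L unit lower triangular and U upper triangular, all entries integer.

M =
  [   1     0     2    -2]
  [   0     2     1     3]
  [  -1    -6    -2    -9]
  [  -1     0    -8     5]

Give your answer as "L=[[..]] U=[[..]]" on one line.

  row1 -= 0·row0 → [0,2,1,3]
  row2 -= -1·row0 → [0,-6,0,-11]
  row3 -= -1·row0 → [0,0,-6,3]
  row2 -= -3·row1 → [0,0,3,-2]
  row3 -= 0·row1 → [0,0,-6,3]
  row3 -= -2·row2 → [0,0,0,-1]

L=[[1,0,0,0],[0,1,0,0],[-1,-3,1,0],[-1,0,-2,1]] U=[[1,0,2,-2],[0,2,1,3],[0,0,3,-2],[0,0,0,-1]]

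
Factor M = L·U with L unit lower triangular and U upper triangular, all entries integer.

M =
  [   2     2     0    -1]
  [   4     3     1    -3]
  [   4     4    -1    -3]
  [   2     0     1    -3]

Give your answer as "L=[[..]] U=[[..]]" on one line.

L=[[1,0,0,0],[2,1,0,0],[2,0,1,0],[1,2,1,1]] U=[[2,2,0,-1],[0,-1,1,-1],[0,0,-1,-1],[0,0,0,1]]

  R1 -= 2·R0 → [0,-1,1,-1]
  R2 -= 2·R0 → [0,0,-1,-1]
  R3 -= 1·R0 → [0,-2,1,-2]
  R2 -= 0·R1 → [0,0,-1,-1]
  R3 -= 2·R1 → [0,0,-1,0]
  R3 -= 1·R2 → [0,0,0,1]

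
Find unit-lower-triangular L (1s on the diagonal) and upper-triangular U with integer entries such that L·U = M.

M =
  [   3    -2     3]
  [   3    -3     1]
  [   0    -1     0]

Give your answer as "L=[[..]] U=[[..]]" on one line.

  row1 -= 1·row0 → [0,-1,-2]
  row2 -= 0·row0 → [0,-1,0]
  row2 -= 1·row1 → [0,0,2]

L=[[1,0,0],[1,1,0],[0,1,1]] U=[[3,-2,3],[0,-1,-2],[0,0,2]]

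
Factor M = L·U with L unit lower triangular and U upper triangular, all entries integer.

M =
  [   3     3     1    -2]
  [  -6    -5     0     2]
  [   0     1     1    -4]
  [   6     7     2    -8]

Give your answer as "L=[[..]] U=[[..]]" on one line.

  R1 -= -2·R0 → [0,1,2,-2]
  R2 -= 0·R0 → [0,1,1,-4]
  R3 -= 2·R0 → [0,1,0,-4]
  R2 -= 1·R1 → [0,0,-1,-2]
  R3 -= 1·R1 → [0,0,-2,-2]
  R3 -= 2·R2 → [0,0,0,2]

L=[[1,0,0,0],[-2,1,0,0],[0,1,1,0],[2,1,2,1]] U=[[3,3,1,-2],[0,1,2,-2],[0,0,-1,-2],[0,0,0,2]]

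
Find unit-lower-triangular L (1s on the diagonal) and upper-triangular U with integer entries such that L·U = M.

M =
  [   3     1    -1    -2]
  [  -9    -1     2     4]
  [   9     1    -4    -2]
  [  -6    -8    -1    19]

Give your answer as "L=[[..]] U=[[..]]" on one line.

L=[[1,0,0,0],[-3,1,0,0],[3,-1,1,0],[-2,-3,3,1]] U=[[3,1,-1,-2],[0,2,-1,-2],[0,0,-2,2],[0,0,0,3]]

  r1 -= -3·r0 → [0,2,-1,-2]
  r2 -= 3·r0 → [0,-2,-1,4]
  r3 -= -2·r0 → [0,-6,-3,15]
  r2 -= -1·r1 → [0,0,-2,2]
  r3 -= -3·r1 → [0,0,-6,9]
  r3 -= 3·r2 → [0,0,0,3]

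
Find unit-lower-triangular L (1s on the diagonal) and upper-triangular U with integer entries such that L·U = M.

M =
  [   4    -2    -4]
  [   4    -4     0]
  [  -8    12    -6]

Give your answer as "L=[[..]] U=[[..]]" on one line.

  R1 -= 1·R0 → [0,-2,4]
  R2 -= -2·R0 → [0,8,-14]
  R2 -= -4·R1 → [0,0,2]

L=[[1,0,0],[1,1,0],[-2,-4,1]] U=[[4,-2,-4],[0,-2,4],[0,0,2]]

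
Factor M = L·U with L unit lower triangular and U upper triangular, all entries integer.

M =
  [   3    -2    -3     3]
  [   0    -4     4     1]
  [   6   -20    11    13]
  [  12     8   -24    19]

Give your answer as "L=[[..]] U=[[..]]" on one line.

  row1 -= 0·row0 → [0,-4,4,1]
  row2 -= 2·row0 → [0,-16,17,7]
  row3 -= 4·row0 → [0,16,-12,7]
  row2 -= 4·row1 → [0,0,1,3]
  row3 -= -4·row1 → [0,0,4,11]
  row3 -= 4·row2 → [0,0,0,-1]

L=[[1,0,0,0],[0,1,0,0],[2,4,1,0],[4,-4,4,1]] U=[[3,-2,-3,3],[0,-4,4,1],[0,0,1,3],[0,0,0,-1]]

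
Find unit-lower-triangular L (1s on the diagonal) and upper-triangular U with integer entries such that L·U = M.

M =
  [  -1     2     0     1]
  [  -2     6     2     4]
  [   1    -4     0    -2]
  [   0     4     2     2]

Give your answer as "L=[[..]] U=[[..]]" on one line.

  r1 -= 2·r0 → [0,2,2,2]
  r2 -= -1·r0 → [0,-2,0,-1]
  r3 -= 0·r0 → [0,4,2,2]
  r2 -= -1·r1 → [0,0,2,1]
  r3 -= 2·r1 → [0,0,-2,-2]
  r3 -= -1·r2 → [0,0,0,-1]

L=[[1,0,0,0],[2,1,0,0],[-1,-1,1,0],[0,2,-1,1]] U=[[-1,2,0,1],[0,2,2,2],[0,0,2,1],[0,0,0,-1]]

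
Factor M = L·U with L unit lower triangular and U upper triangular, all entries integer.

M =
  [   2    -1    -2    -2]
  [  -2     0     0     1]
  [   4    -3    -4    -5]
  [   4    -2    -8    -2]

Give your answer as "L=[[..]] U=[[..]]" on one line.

  row1 -= -1·row0 → [0,-1,-2,-1]
  row2 -= 2·row0 → [0,-1,0,-1]
  row3 -= 2·row0 → [0,0,-4,2]
  row2 -= 1·row1 → [0,0,2,0]
  row3 -= 0·row1 → [0,0,-4,2]
  row3 -= -2·row2 → [0,0,0,2]

L=[[1,0,0,0],[-1,1,0,0],[2,1,1,0],[2,0,-2,1]] U=[[2,-1,-2,-2],[0,-1,-2,-1],[0,0,2,0],[0,0,0,2]]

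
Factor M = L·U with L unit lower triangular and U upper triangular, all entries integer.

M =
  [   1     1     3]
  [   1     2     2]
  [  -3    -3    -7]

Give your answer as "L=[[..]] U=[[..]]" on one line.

L=[[1,0,0],[1,1,0],[-3,0,1]] U=[[1,1,3],[0,1,-1],[0,0,2]]

  R1 -= 1·R0 → [0,1,-1]
  R2 -= -3·R0 → [0,0,2]
  R2 -= 0·R1 → [0,0,2]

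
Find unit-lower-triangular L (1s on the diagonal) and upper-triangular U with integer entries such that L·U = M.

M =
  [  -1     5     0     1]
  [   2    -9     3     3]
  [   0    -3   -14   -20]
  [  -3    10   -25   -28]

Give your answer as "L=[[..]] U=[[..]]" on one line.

L=[[1,0,0,0],[-2,1,0,0],[0,-3,1,0],[3,-5,2,1]] U=[[-1,5,0,1],[0,1,3,5],[0,0,-5,-5],[0,0,0,4]]

  row1 -= -2·row0 → [0,1,3,5]
  row2 -= 0·row0 → [0,-3,-14,-20]
  row3 -= 3·row0 → [0,-5,-25,-31]
  row2 -= -3·row1 → [0,0,-5,-5]
  row3 -= -5·row1 → [0,0,-10,-6]
  row3 -= 2·row2 → [0,0,0,4]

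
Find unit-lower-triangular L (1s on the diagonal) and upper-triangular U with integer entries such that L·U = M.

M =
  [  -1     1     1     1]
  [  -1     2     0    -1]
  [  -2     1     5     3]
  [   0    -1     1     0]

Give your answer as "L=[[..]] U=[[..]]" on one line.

  row1 -= 1·row0 → [0,1,-1,-2]
  row2 -= 2·row0 → [0,-1,3,1]
  row3 -= 0·row0 → [0,-1,1,0]
  row2 -= -1·row1 → [0,0,2,-1]
  row3 -= -1·row1 → [0,0,0,-2]
  row3 -= 0·row2 → [0,0,0,-2]

L=[[1,0,0,0],[1,1,0,0],[2,-1,1,0],[0,-1,0,1]] U=[[-1,1,1,1],[0,1,-1,-2],[0,0,2,-1],[0,0,0,-2]]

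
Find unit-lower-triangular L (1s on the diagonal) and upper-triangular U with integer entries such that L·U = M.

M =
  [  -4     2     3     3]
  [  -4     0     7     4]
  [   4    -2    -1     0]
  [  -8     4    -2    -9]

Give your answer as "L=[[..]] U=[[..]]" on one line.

L=[[1,0,0,0],[1,1,0,0],[-1,0,1,0],[2,0,-4,1]] U=[[-4,2,3,3],[0,-2,4,1],[0,0,2,3],[0,0,0,-3]]

  row1 -= 1·row0 → [0,-2,4,1]
  row2 -= -1·row0 → [0,0,2,3]
  row3 -= 2·row0 → [0,0,-8,-15]
  row2 -= 0·row1 → [0,0,2,3]
  row3 -= 0·row1 → [0,0,-8,-15]
  row3 -= -4·row2 → [0,0,0,-3]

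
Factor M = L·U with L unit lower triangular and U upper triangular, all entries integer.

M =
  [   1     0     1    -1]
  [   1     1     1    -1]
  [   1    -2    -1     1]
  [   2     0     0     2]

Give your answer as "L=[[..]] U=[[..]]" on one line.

L=[[1,0,0,0],[1,1,0,0],[1,-2,1,0],[2,0,1,1]] U=[[1,0,1,-1],[0,1,0,0],[0,0,-2,2],[0,0,0,2]]

  R1 -= 1·R0 → [0,1,0,0]
  R2 -= 1·R0 → [0,-2,-2,2]
  R3 -= 2·R0 → [0,0,-2,4]
  R2 -= -2·R1 → [0,0,-2,2]
  R3 -= 0·R1 → [0,0,-2,4]
  R3 -= 1·R2 → [0,0,0,2]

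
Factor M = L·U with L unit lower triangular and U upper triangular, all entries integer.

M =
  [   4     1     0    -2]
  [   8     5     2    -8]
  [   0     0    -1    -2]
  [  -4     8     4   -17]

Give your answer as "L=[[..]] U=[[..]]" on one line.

  row1 -= 2·row0 → [0,3,2,-4]
  row2 -= 0·row0 → [0,0,-1,-2]
  row3 -= -1·row0 → [0,9,4,-19]
  row2 -= 0·row1 → [0,0,-1,-2]
  row3 -= 3·row1 → [0,0,-2,-7]
  row3 -= 2·row2 → [0,0,0,-3]

L=[[1,0,0,0],[2,1,0,0],[0,0,1,0],[-1,3,2,1]] U=[[4,1,0,-2],[0,3,2,-4],[0,0,-1,-2],[0,0,0,-3]]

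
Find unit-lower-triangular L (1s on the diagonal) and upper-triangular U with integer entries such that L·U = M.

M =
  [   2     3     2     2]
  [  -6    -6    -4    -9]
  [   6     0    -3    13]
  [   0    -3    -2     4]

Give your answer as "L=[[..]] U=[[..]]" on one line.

L=[[1,0,0,0],[-3,1,0,0],[3,-3,1,0],[0,-1,0,1]] U=[[2,3,2,2],[0,3,2,-3],[0,0,-3,-2],[0,0,0,1]]

  R1 -= -3·R0 → [0,3,2,-3]
  R2 -= 3·R0 → [0,-9,-9,7]
  R3 -= 0·R0 → [0,-3,-2,4]
  R2 -= -3·R1 → [0,0,-3,-2]
  R3 -= -1·R1 → [0,0,0,1]
  R3 -= 0·R2 → [0,0,0,1]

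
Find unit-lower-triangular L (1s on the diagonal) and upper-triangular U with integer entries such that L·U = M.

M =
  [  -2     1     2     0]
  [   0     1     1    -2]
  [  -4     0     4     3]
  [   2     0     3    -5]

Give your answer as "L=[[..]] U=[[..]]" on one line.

  r1 -= 0·r0 → [0,1,1,-2]
  r2 -= 2·r0 → [0,-2,0,3]
  r3 -= -1·r0 → [0,1,5,-5]
  r2 -= -2·r1 → [0,0,2,-1]
  r3 -= 1·r1 → [0,0,4,-3]
  r3 -= 2·r2 → [0,0,0,-1]

L=[[1,0,0,0],[0,1,0,0],[2,-2,1,0],[-1,1,2,1]] U=[[-2,1,2,0],[0,1,1,-2],[0,0,2,-1],[0,0,0,-1]]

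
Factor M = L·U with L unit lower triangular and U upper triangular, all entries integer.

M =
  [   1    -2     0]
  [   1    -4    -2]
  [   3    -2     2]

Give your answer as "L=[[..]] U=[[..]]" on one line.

L=[[1,0,0],[1,1,0],[3,-2,1]] U=[[1,-2,0],[0,-2,-2],[0,0,-2]]

  R1 -= 1·R0 → [0,-2,-2]
  R2 -= 3·R0 → [0,4,2]
  R2 -= -2·R1 → [0,0,-2]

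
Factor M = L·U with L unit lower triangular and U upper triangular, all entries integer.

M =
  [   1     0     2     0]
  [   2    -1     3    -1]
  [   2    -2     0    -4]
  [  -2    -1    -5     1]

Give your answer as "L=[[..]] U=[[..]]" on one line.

  R1 -= 2·R0 → [0,-1,-1,-1]
  R2 -= 2·R0 → [0,-2,-4,-4]
  R3 -= -2·R0 → [0,-1,-1,1]
  R2 -= 2·R1 → [0,0,-2,-2]
  R3 -= 1·R1 → [0,0,0,2]
  R3 -= 0·R2 → [0,0,0,2]

L=[[1,0,0,0],[2,1,0,0],[2,2,1,0],[-2,1,0,1]] U=[[1,0,2,0],[0,-1,-1,-1],[0,0,-2,-2],[0,0,0,2]]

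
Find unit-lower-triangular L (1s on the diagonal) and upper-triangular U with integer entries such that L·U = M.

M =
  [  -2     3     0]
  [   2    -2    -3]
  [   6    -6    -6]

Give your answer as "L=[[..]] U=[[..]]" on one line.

  R1 -= -1·R0 → [0,1,-3]
  R2 -= -3·R0 → [0,3,-6]
  R2 -= 3·R1 → [0,0,3]

L=[[1,0,0],[-1,1,0],[-3,3,1]] U=[[-2,3,0],[0,1,-3],[0,0,3]]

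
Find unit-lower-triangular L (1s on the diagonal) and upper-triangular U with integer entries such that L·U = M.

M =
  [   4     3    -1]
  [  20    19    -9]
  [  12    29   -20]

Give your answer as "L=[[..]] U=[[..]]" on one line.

L=[[1,0,0],[5,1,0],[3,5,1]] U=[[4,3,-1],[0,4,-4],[0,0,3]]

  R1 -= 5·R0 → [0,4,-4]
  R2 -= 3·R0 → [0,20,-17]
  R2 -= 5·R1 → [0,0,3]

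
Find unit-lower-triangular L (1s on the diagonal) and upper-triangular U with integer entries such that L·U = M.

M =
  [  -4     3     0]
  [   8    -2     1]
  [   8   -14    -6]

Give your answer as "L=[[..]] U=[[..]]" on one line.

  row1 -= -2·row0 → [0,4,1]
  row2 -= -2·row0 → [0,-8,-6]
  row2 -= -2·row1 → [0,0,-4]

L=[[1,0,0],[-2,1,0],[-2,-2,1]] U=[[-4,3,0],[0,4,1],[0,0,-4]]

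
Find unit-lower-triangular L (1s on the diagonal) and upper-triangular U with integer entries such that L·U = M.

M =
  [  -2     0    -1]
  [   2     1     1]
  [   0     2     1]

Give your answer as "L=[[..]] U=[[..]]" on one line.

L=[[1,0,0],[-1,1,0],[0,2,1]] U=[[-2,0,-1],[0,1,0],[0,0,1]]

  R1 -= -1·R0 → [0,1,0]
  R2 -= 0·R0 → [0,2,1]
  R2 -= 2·R1 → [0,0,1]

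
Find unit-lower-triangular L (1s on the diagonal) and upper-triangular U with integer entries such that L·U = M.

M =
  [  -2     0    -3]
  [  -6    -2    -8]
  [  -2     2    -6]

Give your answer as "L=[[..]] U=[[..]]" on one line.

  row1 -= 3·row0 → [0,-2,1]
  row2 -= 1·row0 → [0,2,-3]
  row2 -= -1·row1 → [0,0,-2]

L=[[1,0,0],[3,1,0],[1,-1,1]] U=[[-2,0,-3],[0,-2,1],[0,0,-2]]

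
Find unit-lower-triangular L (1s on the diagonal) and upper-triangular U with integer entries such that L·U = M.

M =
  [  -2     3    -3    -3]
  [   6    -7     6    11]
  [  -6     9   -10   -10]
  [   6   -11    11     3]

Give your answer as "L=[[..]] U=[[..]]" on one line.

  R1 -= -3·R0 → [0,2,-3,2]
  R2 -= 3·R0 → [0,0,-1,-1]
  R3 -= -3·R0 → [0,-2,2,-6]
  R2 -= 0·R1 → [0,0,-1,-1]
  R3 -= -1·R1 → [0,0,-1,-4]
  R3 -= 1·R2 → [0,0,0,-3]

L=[[1,0,0,0],[-3,1,0,0],[3,0,1,0],[-3,-1,1,1]] U=[[-2,3,-3,-3],[0,2,-3,2],[0,0,-1,-1],[0,0,0,-3]]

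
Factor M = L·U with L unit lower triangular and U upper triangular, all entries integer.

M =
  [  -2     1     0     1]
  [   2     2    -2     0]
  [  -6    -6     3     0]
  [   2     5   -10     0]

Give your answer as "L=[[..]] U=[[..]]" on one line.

L=[[1,0,0,0],[-1,1,0,0],[3,-3,1,0],[-1,2,2,1]] U=[[-2,1,0,1],[0,3,-2,1],[0,0,-3,0],[0,0,0,-1]]

  r1 -= -1·r0 → [0,3,-2,1]
  r2 -= 3·r0 → [0,-9,3,-3]
  r3 -= -1·r0 → [0,6,-10,1]
  r2 -= -3·r1 → [0,0,-3,0]
  r3 -= 2·r1 → [0,0,-6,-1]
  r3 -= 2·r2 → [0,0,0,-1]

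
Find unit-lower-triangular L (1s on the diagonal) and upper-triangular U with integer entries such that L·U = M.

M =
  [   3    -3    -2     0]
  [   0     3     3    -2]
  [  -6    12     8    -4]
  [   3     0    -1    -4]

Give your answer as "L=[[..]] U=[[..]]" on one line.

  row1 -= 0·row0 → [0,3,3,-2]
  row2 -= -2·row0 → [0,6,4,-4]
  row3 -= 1·row0 → [0,3,1,-4]
  row2 -= 2·row1 → [0,0,-2,0]
  row3 -= 1·row1 → [0,0,-2,-2]
  row3 -= 1·row2 → [0,0,0,-2]

L=[[1,0,0,0],[0,1,0,0],[-2,2,1,0],[1,1,1,1]] U=[[3,-3,-2,0],[0,3,3,-2],[0,0,-2,0],[0,0,0,-2]]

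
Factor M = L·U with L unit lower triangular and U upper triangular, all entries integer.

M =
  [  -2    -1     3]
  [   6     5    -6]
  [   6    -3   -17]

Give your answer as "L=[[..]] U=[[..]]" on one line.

  row1 -= -3·row0 → [0,2,3]
  row2 -= -3·row0 → [0,-6,-8]
  row2 -= -3·row1 → [0,0,1]

L=[[1,0,0],[-3,1,0],[-3,-3,1]] U=[[-2,-1,3],[0,2,3],[0,0,1]]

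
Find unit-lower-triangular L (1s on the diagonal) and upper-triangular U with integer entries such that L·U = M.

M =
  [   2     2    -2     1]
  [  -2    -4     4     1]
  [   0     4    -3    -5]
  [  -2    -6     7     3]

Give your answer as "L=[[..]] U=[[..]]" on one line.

L=[[1,0,0,0],[-1,1,0,0],[0,-2,1,0],[-1,2,1,1]] U=[[2,2,-2,1],[0,-2,2,2],[0,0,1,-1],[0,0,0,1]]

  r1 -= -1·r0 → [0,-2,2,2]
  r2 -= 0·r0 → [0,4,-3,-5]
  r3 -= -1·r0 → [0,-4,5,4]
  r2 -= -2·r1 → [0,0,1,-1]
  r3 -= 2·r1 → [0,0,1,0]
  r3 -= 1·r2 → [0,0,0,1]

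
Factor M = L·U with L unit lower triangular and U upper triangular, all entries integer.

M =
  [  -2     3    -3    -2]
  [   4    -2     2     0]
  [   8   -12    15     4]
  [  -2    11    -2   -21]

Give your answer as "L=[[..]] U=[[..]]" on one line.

L=[[1,0,0,0],[-2,1,0,0],[-4,0,1,0],[1,2,3,1]] U=[[-2,3,-3,-2],[0,4,-4,-4],[0,0,3,-4],[0,0,0,1]]

  row1 -= -2·row0 → [0,4,-4,-4]
  row2 -= -4·row0 → [0,0,3,-4]
  row3 -= 1·row0 → [0,8,1,-19]
  row2 -= 0·row1 → [0,0,3,-4]
  row3 -= 2·row1 → [0,0,9,-11]
  row3 -= 3·row2 → [0,0,0,1]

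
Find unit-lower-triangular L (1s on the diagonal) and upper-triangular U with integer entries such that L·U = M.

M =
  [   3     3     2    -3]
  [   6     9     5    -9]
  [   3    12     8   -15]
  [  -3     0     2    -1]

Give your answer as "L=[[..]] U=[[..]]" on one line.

  row1 -= 2·row0 → [0,3,1,-3]
  row2 -= 1·row0 → [0,9,6,-12]
  row3 -= -1·row0 → [0,3,4,-4]
  row2 -= 3·row1 → [0,0,3,-3]
  row3 -= 1·row1 → [0,0,3,-1]
  row3 -= 1·row2 → [0,0,0,2]

L=[[1,0,0,0],[2,1,0,0],[1,3,1,0],[-1,1,1,1]] U=[[3,3,2,-3],[0,3,1,-3],[0,0,3,-3],[0,0,0,2]]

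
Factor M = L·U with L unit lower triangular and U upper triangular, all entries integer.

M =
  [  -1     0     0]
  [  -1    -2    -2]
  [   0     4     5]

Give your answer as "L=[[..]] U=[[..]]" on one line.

L=[[1,0,0],[1,1,0],[0,-2,1]] U=[[-1,0,0],[0,-2,-2],[0,0,1]]

  r1 -= 1·r0 → [0,-2,-2]
  r2 -= 0·r0 → [0,4,5]
  r2 -= -2·r1 → [0,0,1]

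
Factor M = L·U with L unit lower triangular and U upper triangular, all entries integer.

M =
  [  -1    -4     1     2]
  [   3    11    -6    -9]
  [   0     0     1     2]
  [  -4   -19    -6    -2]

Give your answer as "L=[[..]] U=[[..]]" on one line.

L=[[1,0,0,0],[-3,1,0,0],[0,0,1,0],[4,3,-1,1]] U=[[-1,-4,1,2],[0,-1,-3,-3],[0,0,1,2],[0,0,0,1]]

  R1 -= -3·R0 → [0,-1,-3,-3]
  R2 -= 0·R0 → [0,0,1,2]
  R3 -= 4·R0 → [0,-3,-10,-10]
  R2 -= 0·R1 → [0,0,1,2]
  R3 -= 3·R1 → [0,0,-1,-1]
  R3 -= -1·R2 → [0,0,0,1]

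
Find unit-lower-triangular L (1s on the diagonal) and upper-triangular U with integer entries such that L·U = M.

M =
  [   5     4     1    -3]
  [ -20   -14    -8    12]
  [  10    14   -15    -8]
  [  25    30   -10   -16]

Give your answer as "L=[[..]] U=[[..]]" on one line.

  R1 -= -4·R0 → [0,2,-4,0]
  R2 -= 2·R0 → [0,6,-17,-2]
  R3 -= 5·R0 → [0,10,-15,-1]
  R2 -= 3·R1 → [0,0,-5,-2]
  R3 -= 5·R1 → [0,0,5,-1]
  R3 -= -1·R2 → [0,0,0,-3]

L=[[1,0,0,0],[-4,1,0,0],[2,3,1,0],[5,5,-1,1]] U=[[5,4,1,-3],[0,2,-4,0],[0,0,-5,-2],[0,0,0,-3]]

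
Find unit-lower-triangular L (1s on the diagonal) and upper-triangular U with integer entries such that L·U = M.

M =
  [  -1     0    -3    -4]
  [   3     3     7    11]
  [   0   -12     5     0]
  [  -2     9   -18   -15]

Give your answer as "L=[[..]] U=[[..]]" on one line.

L=[[1,0,0,0],[-3,1,0,0],[0,-4,1,0],[2,3,2,1]] U=[[-1,0,-3,-4],[0,3,-2,-1],[0,0,-3,-4],[0,0,0,4]]

  r1 -= -3·r0 → [0,3,-2,-1]
  r2 -= 0·r0 → [0,-12,5,0]
  r3 -= 2·r0 → [0,9,-12,-7]
  r2 -= -4·r1 → [0,0,-3,-4]
  r3 -= 3·r1 → [0,0,-6,-4]
  r3 -= 2·r2 → [0,0,0,4]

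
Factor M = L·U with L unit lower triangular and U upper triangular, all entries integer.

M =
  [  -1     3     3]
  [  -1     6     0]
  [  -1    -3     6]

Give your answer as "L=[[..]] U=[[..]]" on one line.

L=[[1,0,0],[1,1,0],[1,-2,1]] U=[[-1,3,3],[0,3,-3],[0,0,-3]]

  r1 -= 1·r0 → [0,3,-3]
  r2 -= 1·r0 → [0,-6,3]
  r2 -= -2·r1 → [0,0,-3]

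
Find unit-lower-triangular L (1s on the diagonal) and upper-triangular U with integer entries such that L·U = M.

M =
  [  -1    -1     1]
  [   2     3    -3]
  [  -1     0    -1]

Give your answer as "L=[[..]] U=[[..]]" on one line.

L=[[1,0,0],[-2,1,0],[1,1,1]] U=[[-1,-1,1],[0,1,-1],[0,0,-1]]

  r1 -= -2·r0 → [0,1,-1]
  r2 -= 1·r0 → [0,1,-2]
  r2 -= 1·r1 → [0,0,-1]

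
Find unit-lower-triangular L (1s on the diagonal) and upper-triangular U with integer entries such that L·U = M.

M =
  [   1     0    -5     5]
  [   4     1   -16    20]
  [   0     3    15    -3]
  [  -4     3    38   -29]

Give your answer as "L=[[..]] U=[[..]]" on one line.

L=[[1,0,0,0],[4,1,0,0],[0,3,1,0],[-4,3,2,1]] U=[[1,0,-5,5],[0,1,4,0],[0,0,3,-3],[0,0,0,-3]]

  r1 -= 4·r0 → [0,1,4,0]
  r2 -= 0·r0 → [0,3,15,-3]
  r3 -= -4·r0 → [0,3,18,-9]
  r2 -= 3·r1 → [0,0,3,-3]
  r3 -= 3·r1 → [0,0,6,-9]
  r3 -= 2·r2 → [0,0,0,-3]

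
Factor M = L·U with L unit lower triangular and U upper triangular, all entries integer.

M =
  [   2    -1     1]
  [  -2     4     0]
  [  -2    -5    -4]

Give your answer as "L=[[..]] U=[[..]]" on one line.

  r1 -= -1·r0 → [0,3,1]
  r2 -= -1·r0 → [0,-6,-3]
  r2 -= -2·r1 → [0,0,-1]

L=[[1,0,0],[-1,1,0],[-1,-2,1]] U=[[2,-1,1],[0,3,1],[0,0,-1]]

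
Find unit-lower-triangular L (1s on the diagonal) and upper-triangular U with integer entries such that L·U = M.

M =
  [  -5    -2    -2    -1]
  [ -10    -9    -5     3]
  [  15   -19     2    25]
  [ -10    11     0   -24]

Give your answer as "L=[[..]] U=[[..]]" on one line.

L=[[1,0,0,0],[2,1,0,0],[-3,5,1,0],[2,-3,1,1]] U=[[-5,-2,-2,-1],[0,-5,-1,5],[0,0,1,-3],[0,0,0,-4]]

  row1 -= 2·row0 → [0,-5,-1,5]
  row2 -= -3·row0 → [0,-25,-4,22]
  row3 -= 2·row0 → [0,15,4,-22]
  row2 -= 5·row1 → [0,0,1,-3]
  row3 -= -3·row1 → [0,0,1,-7]
  row3 -= 1·row2 → [0,0,0,-4]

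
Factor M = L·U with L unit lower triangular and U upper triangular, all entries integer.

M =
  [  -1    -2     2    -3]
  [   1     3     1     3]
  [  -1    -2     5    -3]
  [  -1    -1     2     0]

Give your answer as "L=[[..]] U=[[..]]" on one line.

L=[[1,0,0,0],[-1,1,0,0],[1,0,1,0],[1,1,-1,1]] U=[[-1,-2,2,-3],[0,1,3,0],[0,0,3,0],[0,0,0,3]]

  row1 -= -1·row0 → [0,1,3,0]
  row2 -= 1·row0 → [0,0,3,0]
  row3 -= 1·row0 → [0,1,0,3]
  row2 -= 0·row1 → [0,0,3,0]
  row3 -= 1·row1 → [0,0,-3,3]
  row3 -= -1·row2 → [0,0,0,3]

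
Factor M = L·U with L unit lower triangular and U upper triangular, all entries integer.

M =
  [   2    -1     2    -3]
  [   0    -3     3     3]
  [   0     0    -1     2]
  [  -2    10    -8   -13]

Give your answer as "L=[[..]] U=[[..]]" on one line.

  row1 -= 0·row0 → [0,-3,3,3]
  row2 -= 0·row0 → [0,0,-1,2]
  row3 -= -1·row0 → [0,9,-6,-16]
  row2 -= 0·row1 → [0,0,-1,2]
  row3 -= -3·row1 → [0,0,3,-7]
  row3 -= -3·row2 → [0,0,0,-1]

L=[[1,0,0,0],[0,1,0,0],[0,0,1,0],[-1,-3,-3,1]] U=[[2,-1,2,-3],[0,-3,3,3],[0,0,-1,2],[0,0,0,-1]]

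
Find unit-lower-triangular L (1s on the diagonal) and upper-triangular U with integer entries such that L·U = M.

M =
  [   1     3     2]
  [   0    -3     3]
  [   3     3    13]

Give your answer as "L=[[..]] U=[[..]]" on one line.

  r1 -= 0·r0 → [0,-3,3]
  r2 -= 3·r0 → [0,-6,7]
  r2 -= 2·r1 → [0,0,1]

L=[[1,0,0],[0,1,0],[3,2,1]] U=[[1,3,2],[0,-3,3],[0,0,1]]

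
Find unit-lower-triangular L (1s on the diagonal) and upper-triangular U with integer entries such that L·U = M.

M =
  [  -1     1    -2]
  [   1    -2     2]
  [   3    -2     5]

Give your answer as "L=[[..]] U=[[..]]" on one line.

L=[[1,0,0],[-1,1,0],[-3,-1,1]] U=[[-1,1,-2],[0,-1,0],[0,0,-1]]

  row1 -= -1·row0 → [0,-1,0]
  row2 -= -3·row0 → [0,1,-1]
  row2 -= -1·row1 → [0,0,-1]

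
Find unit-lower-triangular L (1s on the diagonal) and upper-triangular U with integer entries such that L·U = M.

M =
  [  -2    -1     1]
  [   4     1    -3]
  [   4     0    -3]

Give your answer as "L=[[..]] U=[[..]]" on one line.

  row1 -= -2·row0 → [0,-1,-1]
  row2 -= -2·row0 → [0,-2,-1]
  row2 -= 2·row1 → [0,0,1]

L=[[1,0,0],[-2,1,0],[-2,2,1]] U=[[-2,-1,1],[0,-1,-1],[0,0,1]]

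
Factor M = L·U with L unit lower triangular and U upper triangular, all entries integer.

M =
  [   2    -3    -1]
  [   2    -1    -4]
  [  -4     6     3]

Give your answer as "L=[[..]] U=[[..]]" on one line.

L=[[1,0,0],[1,1,0],[-2,0,1]] U=[[2,-3,-1],[0,2,-3],[0,0,1]]

  row1 -= 1·row0 → [0,2,-3]
  row2 -= -2·row0 → [0,0,1]
  row2 -= 0·row1 → [0,0,1]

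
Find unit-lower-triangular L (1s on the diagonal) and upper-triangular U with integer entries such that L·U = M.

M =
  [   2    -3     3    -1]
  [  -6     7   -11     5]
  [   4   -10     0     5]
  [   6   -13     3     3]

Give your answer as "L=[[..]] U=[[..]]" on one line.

L=[[1,0,0,0],[-3,1,0,0],[2,2,1,0],[3,2,1,1]] U=[[2,-3,3,-1],[0,-2,-2,2],[0,0,-2,3],[0,0,0,-1]]

  R1 -= -3·R0 → [0,-2,-2,2]
  R2 -= 2·R0 → [0,-4,-6,7]
  R3 -= 3·R0 → [0,-4,-6,6]
  R2 -= 2·R1 → [0,0,-2,3]
  R3 -= 2·R1 → [0,0,-2,2]
  R3 -= 1·R2 → [0,0,0,-1]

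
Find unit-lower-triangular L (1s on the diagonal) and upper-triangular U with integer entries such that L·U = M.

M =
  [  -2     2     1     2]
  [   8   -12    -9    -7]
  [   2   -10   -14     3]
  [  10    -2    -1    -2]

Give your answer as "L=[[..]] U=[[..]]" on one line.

  r1 -= -4·r0 → [0,-4,-5,1]
  r2 -= -1·r0 → [0,-8,-13,5]
  r3 -= -5·r0 → [0,8,4,8]
  r2 -= 2·r1 → [0,0,-3,3]
  r3 -= -2·r1 → [0,0,-6,10]
  r3 -= 2·r2 → [0,0,0,4]

L=[[1,0,0,0],[-4,1,0,0],[-1,2,1,0],[-5,-2,2,1]] U=[[-2,2,1,2],[0,-4,-5,1],[0,0,-3,3],[0,0,0,4]]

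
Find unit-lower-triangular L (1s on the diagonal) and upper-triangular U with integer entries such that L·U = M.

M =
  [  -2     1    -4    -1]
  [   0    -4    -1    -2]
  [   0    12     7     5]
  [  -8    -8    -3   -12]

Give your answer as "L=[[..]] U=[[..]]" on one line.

  row1 -= 0·row0 → [0,-4,-1,-2]
  row2 -= 0·row0 → [0,12,7,5]
  row3 -= 4·row0 → [0,-12,13,-8]
  row2 -= -3·row1 → [0,0,4,-1]
  row3 -= 3·row1 → [0,0,16,-2]
  row3 -= 4·row2 → [0,0,0,2]

L=[[1,0,0,0],[0,1,0,0],[0,-3,1,0],[4,3,4,1]] U=[[-2,1,-4,-1],[0,-4,-1,-2],[0,0,4,-1],[0,0,0,2]]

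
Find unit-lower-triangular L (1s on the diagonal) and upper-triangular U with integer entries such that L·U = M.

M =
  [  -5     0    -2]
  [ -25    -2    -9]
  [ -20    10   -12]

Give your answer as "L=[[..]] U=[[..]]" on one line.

  R1 -= 5·R0 → [0,-2,1]
  R2 -= 4·R0 → [0,10,-4]
  R2 -= -5·R1 → [0,0,1]

L=[[1,0,0],[5,1,0],[4,-5,1]] U=[[-5,0,-2],[0,-2,1],[0,0,1]]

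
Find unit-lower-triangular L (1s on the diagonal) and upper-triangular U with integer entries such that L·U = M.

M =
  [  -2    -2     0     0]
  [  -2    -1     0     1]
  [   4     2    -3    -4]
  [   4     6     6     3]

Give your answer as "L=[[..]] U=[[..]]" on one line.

L=[[1,0,0,0],[1,1,0,0],[-2,-2,1,0],[-2,2,-2,1]] U=[[-2,-2,0,0],[0,1,0,1],[0,0,-3,-2],[0,0,0,-3]]

  r1 -= 1·r0 → [0,1,0,1]
  r2 -= -2·r0 → [0,-2,-3,-4]
  r3 -= -2·r0 → [0,2,6,3]
  r2 -= -2·r1 → [0,0,-3,-2]
  r3 -= 2·r1 → [0,0,6,1]
  r3 -= -2·r2 → [0,0,0,-3]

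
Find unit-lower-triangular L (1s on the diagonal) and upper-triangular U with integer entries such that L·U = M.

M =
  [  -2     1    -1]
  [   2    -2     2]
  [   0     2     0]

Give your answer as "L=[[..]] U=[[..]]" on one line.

L=[[1,0,0],[-1,1,0],[0,-2,1]] U=[[-2,1,-1],[0,-1,1],[0,0,2]]

  row1 -= -1·row0 → [0,-1,1]
  row2 -= 0·row0 → [0,2,0]
  row2 -= -2·row1 → [0,0,2]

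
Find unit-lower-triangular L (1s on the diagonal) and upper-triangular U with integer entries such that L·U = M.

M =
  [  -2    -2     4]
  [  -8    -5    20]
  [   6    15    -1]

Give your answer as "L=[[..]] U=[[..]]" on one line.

  r1 -= 4·r0 → [0,3,4]
  r2 -= -3·r0 → [0,9,11]
  r2 -= 3·r1 → [0,0,-1]

L=[[1,0,0],[4,1,0],[-3,3,1]] U=[[-2,-2,4],[0,3,4],[0,0,-1]]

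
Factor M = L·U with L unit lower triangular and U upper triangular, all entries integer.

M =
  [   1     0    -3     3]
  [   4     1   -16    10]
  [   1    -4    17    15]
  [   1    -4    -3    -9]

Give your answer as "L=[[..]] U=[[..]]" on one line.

L=[[1,0,0,0],[4,1,0,0],[1,-4,1,0],[1,-4,-4,1]] U=[[1,0,-3,3],[0,1,-4,-2],[0,0,4,4],[0,0,0,-4]]

  r1 -= 4·r0 → [0,1,-4,-2]
  r2 -= 1·r0 → [0,-4,20,12]
  r3 -= 1·r0 → [0,-4,0,-12]
  r2 -= -4·r1 → [0,0,4,4]
  r3 -= -4·r1 → [0,0,-16,-20]
  r3 -= -4·r2 → [0,0,0,-4]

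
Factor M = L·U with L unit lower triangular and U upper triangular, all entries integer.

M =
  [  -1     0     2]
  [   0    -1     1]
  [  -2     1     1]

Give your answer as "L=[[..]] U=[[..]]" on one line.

L=[[1,0,0],[0,1,0],[2,-1,1]] U=[[-1,0,2],[0,-1,1],[0,0,-2]]

  r1 -= 0·r0 → [0,-1,1]
  r2 -= 2·r0 → [0,1,-3]
  r2 -= -1·r1 → [0,0,-2]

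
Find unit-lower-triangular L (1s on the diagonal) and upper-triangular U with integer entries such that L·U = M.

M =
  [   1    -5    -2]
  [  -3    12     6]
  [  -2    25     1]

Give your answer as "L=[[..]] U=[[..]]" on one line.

L=[[1,0,0],[-3,1,0],[-2,-5,1]] U=[[1,-5,-2],[0,-3,0],[0,0,-3]]

  r1 -= -3·r0 → [0,-3,0]
  r2 -= -2·r0 → [0,15,-3]
  r2 -= -5·r1 → [0,0,-3]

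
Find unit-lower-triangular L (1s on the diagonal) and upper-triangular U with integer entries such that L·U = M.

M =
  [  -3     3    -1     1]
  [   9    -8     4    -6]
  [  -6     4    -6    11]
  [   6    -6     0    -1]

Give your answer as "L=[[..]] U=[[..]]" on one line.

L=[[1,0,0,0],[-3,1,0,0],[2,-2,1,0],[-2,0,1,1]] U=[[-3,3,-1,1],[0,1,1,-3],[0,0,-2,3],[0,0,0,-2]]

  R1 -= -3·R0 → [0,1,1,-3]
  R2 -= 2·R0 → [0,-2,-4,9]
  R3 -= -2·R0 → [0,0,-2,1]
  R2 -= -2·R1 → [0,0,-2,3]
  R3 -= 0·R1 → [0,0,-2,1]
  R3 -= 1·R2 → [0,0,0,-2]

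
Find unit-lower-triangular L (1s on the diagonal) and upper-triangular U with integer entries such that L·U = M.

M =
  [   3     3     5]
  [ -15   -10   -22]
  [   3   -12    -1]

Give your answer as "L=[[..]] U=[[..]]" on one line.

  row1 -= -5·row0 → [0,5,3]
  row2 -= 1·row0 → [0,-15,-6]
  row2 -= -3·row1 → [0,0,3]

L=[[1,0,0],[-5,1,0],[1,-3,1]] U=[[3,3,5],[0,5,3],[0,0,3]]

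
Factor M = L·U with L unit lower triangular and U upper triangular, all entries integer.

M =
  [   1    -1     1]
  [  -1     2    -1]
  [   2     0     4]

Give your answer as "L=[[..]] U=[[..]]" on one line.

L=[[1,0,0],[-1,1,0],[2,2,1]] U=[[1,-1,1],[0,1,0],[0,0,2]]

  R1 -= -1·R0 → [0,1,0]
  R2 -= 2·R0 → [0,2,2]
  R2 -= 2·R1 → [0,0,2]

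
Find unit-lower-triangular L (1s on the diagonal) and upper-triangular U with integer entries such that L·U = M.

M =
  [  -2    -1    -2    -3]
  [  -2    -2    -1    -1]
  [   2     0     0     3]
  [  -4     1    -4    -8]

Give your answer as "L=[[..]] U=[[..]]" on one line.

  r1 -= 1·r0 → [0,-1,1,2]
  r2 -= -1·r0 → [0,-1,-2,0]
  r3 -= 2·r0 → [0,3,0,-2]
  r2 -= 1·r1 → [0,0,-3,-2]
  r3 -= -3·r1 → [0,0,3,4]
  r3 -= -1·r2 → [0,0,0,2]

L=[[1,0,0,0],[1,1,0,0],[-1,1,1,0],[2,-3,-1,1]] U=[[-2,-1,-2,-3],[0,-1,1,2],[0,0,-3,-2],[0,0,0,2]]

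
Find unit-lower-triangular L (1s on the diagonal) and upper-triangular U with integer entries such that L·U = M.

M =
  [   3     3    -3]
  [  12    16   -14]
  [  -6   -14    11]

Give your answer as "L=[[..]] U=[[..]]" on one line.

L=[[1,0,0],[4,1,0],[-2,-2,1]] U=[[3,3,-3],[0,4,-2],[0,0,1]]

  row1 -= 4·row0 → [0,4,-2]
  row2 -= -2·row0 → [0,-8,5]
  row2 -= -2·row1 → [0,0,1]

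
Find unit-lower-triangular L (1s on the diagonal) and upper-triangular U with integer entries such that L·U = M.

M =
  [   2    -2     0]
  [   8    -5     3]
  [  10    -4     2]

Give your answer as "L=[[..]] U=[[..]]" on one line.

L=[[1,0,0],[4,1,0],[5,2,1]] U=[[2,-2,0],[0,3,3],[0,0,-4]]

  r1 -= 4·r0 → [0,3,3]
  r2 -= 5·r0 → [0,6,2]
  r2 -= 2·r1 → [0,0,-4]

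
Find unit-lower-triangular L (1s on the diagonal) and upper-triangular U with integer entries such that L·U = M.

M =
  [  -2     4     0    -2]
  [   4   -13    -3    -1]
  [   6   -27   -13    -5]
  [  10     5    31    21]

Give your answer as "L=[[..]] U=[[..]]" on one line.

L=[[1,0,0,0],[-2,1,0,0],[-3,3,1,0],[-5,-5,-4,1]] U=[[-2,4,0,-2],[0,-5,-3,-5],[0,0,-4,4],[0,0,0,2]]

  row1 -= -2·row0 → [0,-5,-3,-5]
  row2 -= -3·row0 → [0,-15,-13,-11]
  row3 -= -5·row0 → [0,25,31,11]
  row2 -= 3·row1 → [0,0,-4,4]
  row3 -= -5·row1 → [0,0,16,-14]
  row3 -= -4·row2 → [0,0,0,2]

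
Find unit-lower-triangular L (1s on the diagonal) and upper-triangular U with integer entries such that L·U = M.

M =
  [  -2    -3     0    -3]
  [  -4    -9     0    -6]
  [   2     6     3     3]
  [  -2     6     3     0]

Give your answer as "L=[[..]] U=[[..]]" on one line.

L=[[1,0,0,0],[2,1,0,0],[-1,-1,1,0],[1,-3,1,1]] U=[[-2,-3,0,-3],[0,-3,0,0],[0,0,3,0],[0,0,0,3]]

  r1 -= 2·r0 → [0,-3,0,0]
  r2 -= -1·r0 → [0,3,3,0]
  r3 -= 1·r0 → [0,9,3,3]
  r2 -= -1·r1 → [0,0,3,0]
  r3 -= -3·r1 → [0,0,3,3]
  r3 -= 1·r2 → [0,0,0,3]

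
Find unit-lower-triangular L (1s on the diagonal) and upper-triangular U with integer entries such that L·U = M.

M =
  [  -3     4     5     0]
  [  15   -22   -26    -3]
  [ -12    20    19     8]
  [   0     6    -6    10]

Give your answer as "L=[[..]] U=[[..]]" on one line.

  R1 -= -5·R0 → [0,-2,-1,-3]
  R2 -= 4·R0 → [0,4,-1,8]
  R3 -= 0·R0 → [0,6,-6,10]
  R2 -= -2·R1 → [0,0,-3,2]
  R3 -= -3·R1 → [0,0,-9,1]
  R3 -= 3·R2 → [0,0,0,-5]

L=[[1,0,0,0],[-5,1,0,0],[4,-2,1,0],[0,-3,3,1]] U=[[-3,4,5,0],[0,-2,-1,-3],[0,0,-3,2],[0,0,0,-5]]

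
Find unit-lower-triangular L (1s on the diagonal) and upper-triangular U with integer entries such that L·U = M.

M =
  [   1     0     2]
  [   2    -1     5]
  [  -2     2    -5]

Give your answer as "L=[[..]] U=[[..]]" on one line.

  row1 -= 2·row0 → [0,-1,1]
  row2 -= -2·row0 → [0,2,-1]
  row2 -= -2·row1 → [0,0,1]

L=[[1,0,0],[2,1,0],[-2,-2,1]] U=[[1,0,2],[0,-1,1],[0,0,1]]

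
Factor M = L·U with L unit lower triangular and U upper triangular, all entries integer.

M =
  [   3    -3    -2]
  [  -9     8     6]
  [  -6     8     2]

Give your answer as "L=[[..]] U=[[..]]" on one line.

  R1 -= -3·R0 → [0,-1,0]
  R2 -= -2·R0 → [0,2,-2]
  R2 -= -2·R1 → [0,0,-2]

L=[[1,0,0],[-3,1,0],[-2,-2,1]] U=[[3,-3,-2],[0,-1,0],[0,0,-2]]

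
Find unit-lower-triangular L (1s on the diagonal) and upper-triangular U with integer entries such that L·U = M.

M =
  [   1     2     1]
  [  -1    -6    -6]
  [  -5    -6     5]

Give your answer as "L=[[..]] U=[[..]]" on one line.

L=[[1,0,0],[-1,1,0],[-5,-1,1]] U=[[1,2,1],[0,-4,-5],[0,0,5]]

  row1 -= -1·row0 → [0,-4,-5]
  row2 -= -5·row0 → [0,4,10]
  row2 -= -1·row1 → [0,0,5]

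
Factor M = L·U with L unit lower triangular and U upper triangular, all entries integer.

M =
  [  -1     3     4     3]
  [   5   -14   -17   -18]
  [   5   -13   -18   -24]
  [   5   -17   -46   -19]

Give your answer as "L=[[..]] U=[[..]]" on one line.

L=[[1,0,0,0],[-5,1,0,0],[-5,2,1,0],[-5,-2,5,1]] U=[[-1,3,4,3],[0,1,3,-3],[0,0,-4,-3],[0,0,0,5]]

  R1 -= -5·R0 → [0,1,3,-3]
  R2 -= -5·R0 → [0,2,2,-9]
  R3 -= -5·R0 → [0,-2,-26,-4]
  R2 -= 2·R1 → [0,0,-4,-3]
  R3 -= -2·R1 → [0,0,-20,-10]
  R3 -= 5·R2 → [0,0,0,5]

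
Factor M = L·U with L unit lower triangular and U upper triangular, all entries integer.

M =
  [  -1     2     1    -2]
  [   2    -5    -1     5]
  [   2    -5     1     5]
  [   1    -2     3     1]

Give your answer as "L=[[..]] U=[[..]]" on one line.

  row1 -= -2·row0 → [0,-1,1,1]
  row2 -= -2·row0 → [0,-1,3,1]
  row3 -= -1·row0 → [0,0,4,-1]
  row2 -= 1·row1 → [0,0,2,0]
  row3 -= 0·row1 → [0,0,4,-1]
  row3 -= 2·row2 → [0,0,0,-1]

L=[[1,0,0,0],[-2,1,0,0],[-2,1,1,0],[-1,0,2,1]] U=[[-1,2,1,-2],[0,-1,1,1],[0,0,2,0],[0,0,0,-1]]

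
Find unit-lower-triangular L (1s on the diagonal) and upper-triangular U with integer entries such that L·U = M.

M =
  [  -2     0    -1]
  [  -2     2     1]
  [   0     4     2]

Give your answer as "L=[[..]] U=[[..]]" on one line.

L=[[1,0,0],[1,1,0],[0,2,1]] U=[[-2,0,-1],[0,2,2],[0,0,-2]]

  r1 -= 1·r0 → [0,2,2]
  r2 -= 0·r0 → [0,4,2]
  r2 -= 2·r1 → [0,0,-2]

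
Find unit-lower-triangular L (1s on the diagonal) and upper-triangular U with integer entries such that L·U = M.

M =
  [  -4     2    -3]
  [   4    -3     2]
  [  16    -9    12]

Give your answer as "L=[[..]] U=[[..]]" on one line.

L=[[1,0,0],[-1,1,0],[-4,1,1]] U=[[-4,2,-3],[0,-1,-1],[0,0,1]]

  r1 -= -1·r0 → [0,-1,-1]
  r2 -= -4·r0 → [0,-1,0]
  r2 -= 1·r1 → [0,0,1]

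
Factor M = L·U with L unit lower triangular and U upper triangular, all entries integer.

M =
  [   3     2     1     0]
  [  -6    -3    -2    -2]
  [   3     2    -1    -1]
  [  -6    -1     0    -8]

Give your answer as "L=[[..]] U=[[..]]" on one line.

  R1 -= -2·R0 → [0,1,0,-2]
  R2 -= 1·R0 → [0,0,-2,-1]
  R3 -= -2·R0 → [0,3,2,-8]
  R2 -= 0·R1 → [0,0,-2,-1]
  R3 -= 3·R1 → [0,0,2,-2]
  R3 -= -1·R2 → [0,0,0,-3]

L=[[1,0,0,0],[-2,1,0,0],[1,0,1,0],[-2,3,-1,1]] U=[[3,2,1,0],[0,1,0,-2],[0,0,-2,-1],[0,0,0,-3]]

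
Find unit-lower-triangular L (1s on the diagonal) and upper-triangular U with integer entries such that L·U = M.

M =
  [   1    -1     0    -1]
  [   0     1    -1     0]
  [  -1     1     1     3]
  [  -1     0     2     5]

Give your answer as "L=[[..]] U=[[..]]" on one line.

  r1 -= 0·r0 → [0,1,-1,0]
  r2 -= -1·r0 → [0,0,1,2]
  r3 -= -1·r0 → [0,-1,2,4]
  r2 -= 0·r1 → [0,0,1,2]
  r3 -= -1·r1 → [0,0,1,4]
  r3 -= 1·r2 → [0,0,0,2]

L=[[1,0,0,0],[0,1,0,0],[-1,0,1,0],[-1,-1,1,1]] U=[[1,-1,0,-1],[0,1,-1,0],[0,0,1,2],[0,0,0,2]]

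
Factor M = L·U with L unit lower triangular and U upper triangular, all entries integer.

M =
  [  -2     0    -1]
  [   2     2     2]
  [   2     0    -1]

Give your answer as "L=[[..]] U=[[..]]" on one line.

  r1 -= -1·r0 → [0,2,1]
  r2 -= -1·r0 → [0,0,-2]
  r2 -= 0·r1 → [0,0,-2]

L=[[1,0,0],[-1,1,0],[-1,0,1]] U=[[-2,0,-1],[0,2,1],[0,0,-2]]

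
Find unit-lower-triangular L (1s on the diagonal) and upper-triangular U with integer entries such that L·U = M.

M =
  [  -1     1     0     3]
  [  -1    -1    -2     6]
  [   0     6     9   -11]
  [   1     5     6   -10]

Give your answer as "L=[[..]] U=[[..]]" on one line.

L=[[1,0,0,0],[1,1,0,0],[0,-3,1,0],[-1,-3,0,1]] U=[[-1,1,0,3],[0,-2,-2,3],[0,0,3,-2],[0,0,0,2]]

  R1 -= 1·R0 → [0,-2,-2,3]
  R2 -= 0·R0 → [0,6,9,-11]
  R3 -= -1·R0 → [0,6,6,-7]
  R2 -= -3·R1 → [0,0,3,-2]
  R3 -= -3·R1 → [0,0,0,2]
  R3 -= 0·R2 → [0,0,0,2]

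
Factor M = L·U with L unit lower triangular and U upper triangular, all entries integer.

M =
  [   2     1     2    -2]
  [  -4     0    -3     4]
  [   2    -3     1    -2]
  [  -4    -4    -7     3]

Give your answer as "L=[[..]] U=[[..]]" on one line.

  row1 -= -2·row0 → [0,2,1,0]
  row2 -= 1·row0 → [0,-4,-1,0]
  row3 -= -2·row0 → [0,-2,-3,-1]
  row2 -= -2·row1 → [0,0,1,0]
  row3 -= -1·row1 → [0,0,-2,-1]
  row3 -= -2·row2 → [0,0,0,-1]

L=[[1,0,0,0],[-2,1,0,0],[1,-2,1,0],[-2,-1,-2,1]] U=[[2,1,2,-2],[0,2,1,0],[0,0,1,0],[0,0,0,-1]]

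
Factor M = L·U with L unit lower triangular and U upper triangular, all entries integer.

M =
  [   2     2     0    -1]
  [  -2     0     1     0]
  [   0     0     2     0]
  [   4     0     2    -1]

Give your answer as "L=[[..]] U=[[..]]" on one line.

  r1 -= -1·r0 → [0,2,1,-1]
  r2 -= 0·r0 → [0,0,2,0]
  r3 -= 2·r0 → [0,-4,2,1]
  r2 -= 0·r1 → [0,0,2,0]
  r3 -= -2·r1 → [0,0,4,-1]
  r3 -= 2·r2 → [0,0,0,-1]

L=[[1,0,0,0],[-1,1,0,0],[0,0,1,0],[2,-2,2,1]] U=[[2,2,0,-1],[0,2,1,-1],[0,0,2,0],[0,0,0,-1]]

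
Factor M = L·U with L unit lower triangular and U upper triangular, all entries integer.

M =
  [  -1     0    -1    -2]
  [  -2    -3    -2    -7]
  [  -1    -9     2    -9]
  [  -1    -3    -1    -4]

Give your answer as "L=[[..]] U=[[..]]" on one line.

  r1 -= 2·r0 → [0,-3,0,-3]
  r2 -= 1·r0 → [0,-9,3,-7]
  r3 -= 1·r0 → [0,-3,0,-2]
  r2 -= 3·r1 → [0,0,3,2]
  r3 -= 1·r1 → [0,0,0,1]
  r3 -= 0·r2 → [0,0,0,1]

L=[[1,0,0,0],[2,1,0,0],[1,3,1,0],[1,1,0,1]] U=[[-1,0,-1,-2],[0,-3,0,-3],[0,0,3,2],[0,0,0,1]]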